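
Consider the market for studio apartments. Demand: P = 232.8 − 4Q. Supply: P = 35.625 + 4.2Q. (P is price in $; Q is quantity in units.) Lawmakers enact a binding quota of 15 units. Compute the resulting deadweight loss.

$335.48

Competitive equilibrium: 232.8 − 4Q = 35.625 + 4.2Q → Q* = 24.0457, P* = 136.6171.
At Q = 15: demand price = 232.8 − 4·15 = 172.8; supply price = 35.625 + 4.2·15 = 98.625.
ΔQ = 24.0457 − 15 = 9.0457; wedge = 172.8 − 98.625 = 74.175.
Welfare loss = ½ × 9.0457 × 74.175 = $335.48.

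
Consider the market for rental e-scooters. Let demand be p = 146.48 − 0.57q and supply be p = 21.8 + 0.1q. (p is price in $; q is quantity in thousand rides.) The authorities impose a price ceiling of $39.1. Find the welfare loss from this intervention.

$57.40 thousand

Competitive equilibrium: 146.48 − 0.57q = 21.8 + 0.1q → q* = 186.0896, p* = 40.409.
At the ceiling p = 39.1, quantity supplied = (39.1 − 21.8)/0.1 = 173.
Willingness to pay at q' = 173: 146.48 − 0.57·173 = 47.87.
Δq = 186.0896 − 173 = 13.0896; wedge = 47.87 − 39.1 = 8.77.
The triangle = ½ × 13.0896 × 8.77 = $57.40 thousand.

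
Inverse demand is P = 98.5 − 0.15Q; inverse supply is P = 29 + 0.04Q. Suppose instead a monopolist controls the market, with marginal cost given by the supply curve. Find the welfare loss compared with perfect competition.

Competitive equilibrium: 98.5 − 0.15Q = 29 + 0.04Q → Q* = 365.7895, P* = 43.6316.
Marginal revenue: MR = 98.5 − 0.3Q. Set MR = MC: 98.5 − 0.3Q = 29 + 0.04Q → Q_m = 204.4118.
Price P_m = 98.5 − 0.15·204.4118 = 67.8382; MC(Q_m) = 29 + 0.04·204.4118 = 37.1765.
Competitive Q* = 365.7895, so ΔQ = 161.3777; wedge = 67.8382 − 37.1765 = 30.6617.
The triangle = ½ × 161.3777 × 30.6617 = 2474.06.

2474.06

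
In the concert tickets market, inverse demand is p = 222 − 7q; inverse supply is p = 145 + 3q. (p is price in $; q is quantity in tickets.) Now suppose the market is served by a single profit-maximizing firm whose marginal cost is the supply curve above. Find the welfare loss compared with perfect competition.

Competitive equilibrium: 222 − 7q = 145 + 3q → q* = 7.7, p* = 168.1.
Marginal revenue: MR = 222 − 14q. Set MR = MC: 222 − 14q = 145 + 3q → q_m = 4.5294.
Price p_m = 222 − 7·4.5294 = 190.2942; MC(q_m) = 145 + 3·4.5294 = 158.5882.
Competitive q* = 7.7, so Δq = 3.1706; wedge = 190.2942 − 158.5882 = 31.706.
Deadweight loss = ½ × 3.1706 × 31.706 = $50.26.

$50.26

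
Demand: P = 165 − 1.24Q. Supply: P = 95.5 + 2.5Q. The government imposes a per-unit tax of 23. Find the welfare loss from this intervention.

70.72

Competitive equilibrium: 165 − 1.24Q = 95.5 + 2.5Q → Q* = 18.5829, P* = 141.9572.
With the tax, the buyer price exceeds the seller price by 23: (165 − 1.24Q) − (95.5 + 2.5Q) = 23 → Q' = 12.4332.
ΔQ = 18.5829 − 12.4332 = 6.1497; the wedge equals the tax, 23.
DWL = ½ × 6.1497 × 23 = 70.72.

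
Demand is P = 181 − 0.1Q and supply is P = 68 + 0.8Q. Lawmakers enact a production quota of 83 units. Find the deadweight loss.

814.94

Competitive equilibrium: 181 − 0.1Q = 68 + 0.8Q → Q* = 125.5556, P* = 168.4444.
At Q = 83: demand price = 181 − 0.1·83 = 172.7; supply price = 68 + 0.8·83 = 134.4.
ΔQ = 125.5556 − 83 = 42.5556; wedge = 172.7 − 134.4 = 38.3.
Deadweight loss = ½ × 42.5556 × 38.3 = 814.94.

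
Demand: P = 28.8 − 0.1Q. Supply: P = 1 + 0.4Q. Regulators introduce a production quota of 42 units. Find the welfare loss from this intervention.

Competitive equilibrium: 28.8 − 0.1Q = 1 + 0.4Q → Q* = 55.6, P* = 23.24.
At Q = 42: demand price = 28.8 − 0.1·42 = 24.6; supply price = 1 + 0.4·42 = 17.8.
ΔQ = 55.6 − 42 = 13.6; wedge = 24.6 − 17.8 = 6.8.
DWL = ½ × 13.6 × 6.8 = 46.24.

46.24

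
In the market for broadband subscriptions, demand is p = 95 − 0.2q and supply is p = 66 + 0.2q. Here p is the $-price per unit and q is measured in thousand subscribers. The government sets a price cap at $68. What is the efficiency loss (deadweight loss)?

Competitive equilibrium: 95 − 0.2q = 66 + 0.2q → q* = 72.5, p* = 80.5.
At the ceiling p = 68, quantity supplied = (68 − 66)/0.2 = 10.
Willingness to pay at q' = 10: 95 − 0.2·10 = 93.
Δq = 72.5 − 10 = 62.5; wedge = 93 − 68 = 25.
Welfare loss = ½ × 62.5 × 25 = $781.25 thousand.

$781.25 thousand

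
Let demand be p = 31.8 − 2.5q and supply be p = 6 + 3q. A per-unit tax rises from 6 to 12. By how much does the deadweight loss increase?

Competitive equilibrium: 31.8 − 2.5q = 6 + 3q → q* = 4.6909, p* = 20.0727.
For a per-unit tax t: Δq = t/5.5, so DWL = ½·t·(t/5.5) = t²/11.
At t = 6: DWL = 3.273. At t = 12: DWL = 13.091.
Increase = 13.091 − 3.273 = 9.82.

9.82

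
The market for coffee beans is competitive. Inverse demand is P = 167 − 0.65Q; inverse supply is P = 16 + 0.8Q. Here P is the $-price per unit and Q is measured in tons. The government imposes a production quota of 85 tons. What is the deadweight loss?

$265.54

Competitive equilibrium: 167 − 0.65Q = 16 + 0.8Q → Q* = 104.1379, P* = 99.3103.
At Q = 85: demand price = 167 − 0.65·85 = 111.75; supply price = 16 + 0.8·85 = 84.
ΔQ = 104.1379 − 85 = 19.1379; wedge = 111.75 − 84 = 27.75.
Welfare loss = ½ × 19.1379 × 27.75 = $265.54.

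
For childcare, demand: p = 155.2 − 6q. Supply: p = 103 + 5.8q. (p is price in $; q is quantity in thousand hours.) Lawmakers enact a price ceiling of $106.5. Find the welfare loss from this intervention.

Competitive equilibrium: 155.2 − 6q = 103 + 5.8q → q* = 4.4237, p* = 128.6576.
At the ceiling p = 106.5, quantity supplied = (106.5 − 103)/5.8 = 0.6034.
Willingness to pay at q' = 0.6034: 155.2 − 6·0.6034 = 151.5796.
Δq = 4.4237 − 0.6034 = 3.8203; wedge = 151.5796 − 106.5 = 45.0796.
Deadweight loss = ½ × 3.8203 × 45.0796 = $86.11 thousand.

$86.11 thousand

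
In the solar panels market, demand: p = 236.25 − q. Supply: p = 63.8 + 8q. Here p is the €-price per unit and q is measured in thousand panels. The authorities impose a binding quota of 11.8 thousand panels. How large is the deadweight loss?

Competitive equilibrium: 236.25 − q = 63.8 + 8q → q* = 19.1611, p* = 217.0889.
At q = 11.8: demand price = 236.25 − 1·11.8 = 224.45; supply price = 63.8 + 8·11.8 = 158.2.
Δq = 19.1611 − 11.8 = 7.3611; wedge = 224.45 − 158.2 = 66.25.
The triangle = ½ × 7.3611 × 66.25 = €243.84 thousand.

€243.84 thousand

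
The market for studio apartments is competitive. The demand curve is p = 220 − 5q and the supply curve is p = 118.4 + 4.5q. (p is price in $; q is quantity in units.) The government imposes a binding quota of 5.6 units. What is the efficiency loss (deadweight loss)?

$123.29

Competitive equilibrium: 220 − 5q = 118.4 + 4.5q → q* = 10.6947, p* = 166.5263.
At q = 5.6: demand price = 220 − 5·5.6 = 192; supply price = 118.4 + 4.5·5.6 = 143.6.
Δq = 10.6947 − 5.6 = 5.0947; wedge = 192 − 143.6 = 48.4.
DWL = ½ × 5.0947 × 48.4 = $123.29.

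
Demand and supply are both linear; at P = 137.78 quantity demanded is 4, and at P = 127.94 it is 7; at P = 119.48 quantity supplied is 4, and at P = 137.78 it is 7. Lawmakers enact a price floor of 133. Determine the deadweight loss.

Demand slope = (127.94 − 137.78)/(7 − 4) = −3.28, so P = 150.9 − 3.28Q.
Supply slope = (137.78 − 119.48)/(7 − 4) = 6.1, so P = 95.08 + 6.1Q.
Competitive equilibrium: 150.9 − 3.28Q = 95.08 + 6.1Q → Q* = 5.951, P* = 131.3809.
At the floor P = 133, quantity demanded = (150.9 − 133)/3.28 = 5.4573.
Sellers' marginal cost at Q' = 5.4573: 95.08 + 6.1·5.4573 = 128.3695.
ΔQ = 5.951 − 5.4573 = 0.4937; wedge = 133 − 128.3695 = 4.6305.
Deadweight loss = ½ × 0.4937 × 4.6305 = 1.14.

1.14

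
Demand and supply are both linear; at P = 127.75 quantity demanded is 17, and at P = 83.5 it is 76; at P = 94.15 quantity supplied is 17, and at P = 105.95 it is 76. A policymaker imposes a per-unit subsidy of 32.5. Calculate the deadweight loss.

555.92

Demand slope = (83.5 − 127.75)/(76 − 17) = −0.75, so P = 140.5 − 0.75Q.
Supply slope = (105.95 − 94.15)/(76 − 17) = 0.2, so P = 90.75 + 0.2Q.
Competitive equilibrium: 140.5 − 0.75Q = 90.75 + 0.2Q → Q* = 52.3684, P* = 101.2237.
The subsidy lowers effective supply by 32.5: P = 58.25 + 0.2Q.
New quantity: 140.5 − 0.75Q = 58.25 + 0.2Q → Q' = 86.5789.
Overproduction ΔQ = 86.5789 − 52.3684 = 34.2105; wedge = subsidy = 32.5.
DWL = ½ × 34.2105 × 32.5 = 555.92.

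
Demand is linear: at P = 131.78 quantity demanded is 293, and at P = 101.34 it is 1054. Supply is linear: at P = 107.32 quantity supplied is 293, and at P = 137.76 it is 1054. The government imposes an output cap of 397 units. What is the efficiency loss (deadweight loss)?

Demand slope = (101.34 − 131.78)/(1054 − 293) = −0.04, so P = 143.5 − 0.04Q.
Supply slope = (137.76 − 107.32)/(1054 − 293) = 0.04, so P = 95.6 + 0.04Q.
Competitive equilibrium: 143.5 − 0.04Q = 95.6 + 0.04Q → Q* = 598.75, P* = 119.55.
At Q = 397: demand price = 143.5 − 0.04·397 = 127.62; supply price = 95.6 + 0.04·397 = 111.48.
ΔQ = 598.75 − 397 = 201.75; wedge = 127.62 − 111.48 = 16.14.
Deadweight loss = ½ × 201.75 × 16.14 = 1628.12.

1628.12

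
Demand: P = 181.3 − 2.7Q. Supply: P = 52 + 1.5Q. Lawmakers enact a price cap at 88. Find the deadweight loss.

Competitive equilibrium: 181.3 − 2.7Q = 52 + 1.5Q → Q* = 30.7857, P* = 98.1786.
At the ceiling P = 88, quantity supplied = (88 − 52)/1.5 = 24.
Willingness to pay at Q' = 24: 181.3 − 2.7·24 = 116.5.
ΔQ = 30.7857 − 24 = 6.7857; wedge = 116.5 − 88 = 28.5.
Welfare loss = ½ × 6.7857 × 28.5 = 96.70.

96.70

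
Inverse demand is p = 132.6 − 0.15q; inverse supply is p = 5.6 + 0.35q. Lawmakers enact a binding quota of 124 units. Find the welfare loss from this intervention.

4225

Competitive equilibrium: 132.6 − 0.15q = 5.6 + 0.35q → q* = 254, p* = 94.5.
At q = 124: demand price = 132.6 − 0.15·124 = 114; supply price = 5.6 + 0.35·124 = 49.
Δq = 254 − 124 = 130; wedge = 114 − 49 = 65.
The triangle = ½ × 130 × 65 = 4225.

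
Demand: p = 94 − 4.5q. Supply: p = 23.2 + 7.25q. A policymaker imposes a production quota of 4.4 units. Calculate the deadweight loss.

15.52

Competitive equilibrium: 94 − 4.5q = 23.2 + 7.25q → q* = 6.0255, p* = 66.8851.
At q = 4.4: demand price = 94 − 4.5·4.4 = 74.2; supply price = 23.2 + 7.25·4.4 = 55.1.
Δq = 6.0255 − 4.4 = 1.6255; wedge = 74.2 − 55.1 = 19.1.
Deadweight loss = ½ × 1.6255 × 19.1 = 15.52.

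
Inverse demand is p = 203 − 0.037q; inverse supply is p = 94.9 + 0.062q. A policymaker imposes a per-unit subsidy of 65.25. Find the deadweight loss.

Competitive equilibrium: 203 − 0.037q = 94.9 + 0.062q → q* = 1091.9192, p* = 162.599.
The subsidy lowers effective supply by 65.25: p = 29.65 + 0.062q.
New quantity: 203 − 0.037q = 29.65 + 0.062q → q' = 1751.0101.
Overproduction Δq = 1751.0101 − 1091.9192 = 659.0909; wedge = subsidy = 65.25.
DWL = ½ × 659.0909 × 65.25 = 21502.84.

21502.84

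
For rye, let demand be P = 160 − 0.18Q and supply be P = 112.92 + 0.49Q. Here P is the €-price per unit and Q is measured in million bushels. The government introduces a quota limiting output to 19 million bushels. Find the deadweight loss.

Competitive equilibrium: 160 − 0.18Q = 112.92 + 0.49Q → Q* = 70.2687, P* = 147.3516.
At Q = 19: demand price = 160 − 0.18·19 = 156.58; supply price = 112.92 + 0.49·19 = 122.23.
ΔQ = 70.2687 − 19 = 51.2687; wedge = 156.58 − 122.23 = 34.35.
Deadweight loss = ½ × 51.2687 × 34.35 = €880.54 million.

€880.54 million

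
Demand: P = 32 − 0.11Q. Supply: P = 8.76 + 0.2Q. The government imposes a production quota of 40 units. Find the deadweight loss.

189.53

Competitive equilibrium: 32 − 0.11Q = 8.76 + 0.2Q → Q* = 74.96774, P* = 23.75355.
At Q = 40: demand price = 32 − 0.11·40 = 27.6; supply price = 8.76 + 0.2·40 = 16.76.
ΔQ = 74.96774 − 40 = 34.96774; wedge = 27.6 − 16.76 = 10.84.
The triangle = ½ × 34.96774 × 10.84 = 189.53.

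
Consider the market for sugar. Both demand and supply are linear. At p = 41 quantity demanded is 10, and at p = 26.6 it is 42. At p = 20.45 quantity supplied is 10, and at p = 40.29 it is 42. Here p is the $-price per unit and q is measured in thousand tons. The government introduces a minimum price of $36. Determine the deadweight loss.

$35.05 thousand

Demand slope = (26.6 − 41)/(42 − 10) = −0.45, so p = 45.5 − 0.45q.
Supply slope = (40.29 − 20.45)/(42 − 10) = 0.62, so p = 14.25 + 0.62q.
Competitive equilibrium: 45.5 − 0.45q = 14.25 + 0.62q → q* = 29.2056, p* = 32.3575.
At the floor p = 36, quantity demanded = (45.5 − 36)/0.45 = 21.1111.
Sellers' marginal cost at q' = 21.1111: 14.25 + 0.62·21.1111 = 27.3389.
Δq = 29.2056 − 21.1111 = 8.0945; wedge = 36 − 27.3389 = 8.6611.
Welfare loss = ½ × 8.0945 × 8.6611 = $35.05 thousand.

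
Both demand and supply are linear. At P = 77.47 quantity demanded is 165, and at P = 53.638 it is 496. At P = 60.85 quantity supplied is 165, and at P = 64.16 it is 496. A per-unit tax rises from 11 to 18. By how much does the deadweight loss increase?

1237.80

Demand slope = (53.638 − 77.47)/(496 − 165) = −0.072, so P = 89.35 − 0.072Q.
Supply slope = (64.16 − 60.85)/(496 − 165) = 0.01, so P = 59.2 + 0.01Q.
Competitive equilibrium: 89.35 − 0.072Q = 59.2 + 0.01Q → Q* = 367.6829, P* = 62.8768.
For a per-unit tax t: ΔQ = t/0.082, so DWL = ½·t·(t/0.082) = t²/0.164.
At t = 11: DWL = 737.8049. At t = 18: DWL = 1975.6098.
Increase = 1975.6098 − 737.8049 = 1237.80.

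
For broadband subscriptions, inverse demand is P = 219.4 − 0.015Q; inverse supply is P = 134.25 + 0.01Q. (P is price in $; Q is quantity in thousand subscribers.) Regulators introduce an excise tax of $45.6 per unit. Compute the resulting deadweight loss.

Competitive equilibrium: 219.4 − 0.015Q = 134.25 + 0.01Q → Q* = 3406, P* = 168.31.
With the tax, the buyer price exceeds the seller price by 45.6: (219.4 − 0.015Q) − (134.25 + 0.01Q) = 45.6 → Q' = 1582.
ΔQ = 3406 − 1582 = 1824; the wedge equals the tax, 45.6.
Deadweight loss = ½ × 1824 × 45.6 = $41587.20 thousand.

$41587.20 thousand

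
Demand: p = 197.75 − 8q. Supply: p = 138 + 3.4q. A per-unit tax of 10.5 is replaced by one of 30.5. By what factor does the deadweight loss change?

8.438

Competitive equilibrium: 197.75 − 8q = 138 + 3.4q → q* = 5.2412, p* = 155.8202.
For a per-unit tax t: Δq = t/11.4, so DWL = ½·t·(t/11.4) = t²/22.8.
At t = 10.5: DWL = 4.836. At t = 30.5: DWL = 40.800.
Ratio = (30.5/10.5)² = 8.438.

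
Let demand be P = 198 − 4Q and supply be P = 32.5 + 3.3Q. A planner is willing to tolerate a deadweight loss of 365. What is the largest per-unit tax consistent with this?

73

Competitive equilibrium: 198 − 4Q = 32.5 + 3.3Q → Q* = 22.6712, P* = 107.3151.
A tax t gives ΔQ = t/7.3 and wedge t, so DWL = t²/14.6.
t²/14.6 = 365 → t² = 5329 → t = 73.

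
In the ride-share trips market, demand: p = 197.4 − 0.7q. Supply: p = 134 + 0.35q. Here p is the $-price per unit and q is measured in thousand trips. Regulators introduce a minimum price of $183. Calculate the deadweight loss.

Competitive equilibrium: 197.4 − 0.7q = 134 + 0.35q → q* = 60.381, p* = 155.1333.
At the floor p = 183, quantity demanded = (197.4 − 183)/0.7 = 20.5714.
Sellers' marginal cost at q' = 20.5714: 134 + 0.35·20.5714 = 141.2.
Δq = 60.381 − 20.5714 = 39.8096; wedge = 183 − 141.2 = 41.8.
Welfare loss = ½ × 39.8096 × 41.8 = $832.02 thousand.

$832.02 thousand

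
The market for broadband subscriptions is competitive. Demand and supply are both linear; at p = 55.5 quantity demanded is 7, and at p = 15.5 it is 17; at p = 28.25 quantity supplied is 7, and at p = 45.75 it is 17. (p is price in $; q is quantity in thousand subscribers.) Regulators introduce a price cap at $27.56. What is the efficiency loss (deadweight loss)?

Demand slope = (15.5 − 55.5)/(17 − 7) = −4, so p = 83.5 − 4q.
Supply slope = (45.75 − 28.25)/(17 − 7) = 1.75, so p = 16 + 1.75q.
Competitive equilibrium: 83.5 − 4q = 16 + 1.75q → q* = 11.7391, p* = 36.5435.
At the ceiling p = 27.56, quantity supplied = (27.56 − 16)/1.75 = 6.6057.
Willingness to pay at q' = 6.6057: 83.5 − 4·6.6057 = 57.0772.
Δq = 11.7391 − 6.6057 = 5.1334; wedge = 57.0772 − 27.56 = 29.5172.
Deadweight loss = ½ × 5.1334 × 29.5172 = $75.76 thousand.

$75.76 thousand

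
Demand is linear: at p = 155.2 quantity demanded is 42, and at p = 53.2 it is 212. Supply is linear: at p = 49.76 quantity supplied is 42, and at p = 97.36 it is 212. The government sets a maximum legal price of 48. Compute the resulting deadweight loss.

Demand slope = (53.2 − 155.2)/(212 − 42) = −0.6, so p = 180.4 − 0.6q.
Supply slope = (97.36 − 49.76)/(212 − 42) = 0.28, so p = 38 + 0.28q.
Competitive equilibrium: 180.4 − 0.6q = 38 + 0.28q → q* = 161.8182, p* = 83.3091.
At the ceiling p = 48, quantity supplied = (48 − 38)/0.28 = 35.7143.
Willingness to pay at q' = 35.7143: 180.4 − 0.6·35.7143 = 158.9714.
Δq = 161.8182 − 35.7143 = 126.1039; wedge = 158.9714 − 48 = 110.9714.
Deadweight loss = ½ × 126.1039 × 110.9714 = 6996.96.

6996.96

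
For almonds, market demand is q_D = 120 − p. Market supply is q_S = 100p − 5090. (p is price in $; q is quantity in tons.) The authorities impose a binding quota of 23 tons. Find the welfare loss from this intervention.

$1041.61

In inverse form: demand p = 120 − q, supply p = 50.9 + 0.01q.
Competitive equilibrium: 120 − q = 50.9 + 0.01q → q* = 68.4158, p* = 51.5842.
At q = 23: demand price = 120 − 1·23 = 97; supply price = 50.9 + 0.01·23 = 51.13.
Δq = 68.4158 − 23 = 45.4158; wedge = 97 − 51.13 = 45.87.
DWL = ½ × 45.4158 × 45.87 = $1041.61.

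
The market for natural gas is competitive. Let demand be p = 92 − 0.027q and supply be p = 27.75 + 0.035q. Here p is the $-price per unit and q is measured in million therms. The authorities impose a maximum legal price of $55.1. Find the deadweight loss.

$2013.59 million

Competitive equilibrium: 92 − 0.027q = 27.75 + 0.035q → q* = 1036.2903, p* = 64.0202.
At the ceiling p = 55.1, quantity supplied = (55.1 − 27.75)/0.035 = 781.4286.
Willingness to pay at q' = 781.4286: 92 − 0.027·781.4286 = 70.9014.
Δq = 1036.2903 − 781.4286 = 254.8617; wedge = 70.9014 − 55.1 = 15.8014.
Welfare loss = ½ × 254.8617 × 15.8014 = $2013.59 million.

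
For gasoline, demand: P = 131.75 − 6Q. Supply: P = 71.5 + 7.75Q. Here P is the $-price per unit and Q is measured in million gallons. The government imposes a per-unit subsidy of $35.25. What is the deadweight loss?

$45.18 million

Competitive equilibrium: 131.75 − 6Q = 71.5 + 7.75Q → Q* = 4.38182, P* = 105.45909.
The subsidy lowers effective supply by 35.25: P = 36.25 + 7.75Q.
New quantity: 131.75 − 6Q = 36.25 + 7.75Q → Q' = 6.94545.
Overproduction ΔQ = 6.94545 − 4.38182 = 2.56363; wedge = subsidy = 35.25.
Deadweight loss = ½ × 2.56363 × 35.25 = $45.18 million.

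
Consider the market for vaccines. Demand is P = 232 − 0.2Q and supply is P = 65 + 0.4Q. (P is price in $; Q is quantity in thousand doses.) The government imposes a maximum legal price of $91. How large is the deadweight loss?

$13653.33 thousand

Competitive equilibrium: 232 − 0.2Q = 65 + 0.4Q → Q* = 278.3333, P* = 176.3333.
At the ceiling P = 91, quantity supplied = (91 − 65)/0.4 = 65.
Willingness to pay at Q' = 65: 232 − 0.2·65 = 219.
ΔQ = 278.3333 − 65 = 213.3333; wedge = 219 − 91 = 128.
DWL = ½ × 213.3333 × 128 = $13653.33 thousand.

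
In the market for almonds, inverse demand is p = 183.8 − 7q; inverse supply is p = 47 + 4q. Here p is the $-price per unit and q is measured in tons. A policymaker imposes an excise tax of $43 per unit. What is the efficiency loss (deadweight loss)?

$84.05

Competitive equilibrium: 183.8 − 7q = 47 + 4q → q* = 12.4364, p* = 96.7455.
With the tax, the buyer price exceeds the seller price by 43: (183.8 − 7q) − (47 + 4q) = 43 → q' = 8.5273.
Δq = 12.4364 − 8.5273 = 3.9091; the wedge equals the tax, 43.
Welfare loss = ½ × 3.9091 × 43 = $84.05.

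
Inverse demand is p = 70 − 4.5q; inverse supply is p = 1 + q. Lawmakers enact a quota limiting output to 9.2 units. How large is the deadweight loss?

Competitive equilibrium: 70 − 4.5q = 1 + q → q* = 12.5455, p* = 13.5455.
At q = 9.2: demand price = 70 − 4.5·9.2 = 28.6; supply price = 1 + 1·9.2 = 10.2.
Δq = 12.5455 − 9.2 = 3.3455; wedge = 28.6 − 10.2 = 18.4.
DWL = ½ × 3.3455 × 18.4 = 30.78.

30.78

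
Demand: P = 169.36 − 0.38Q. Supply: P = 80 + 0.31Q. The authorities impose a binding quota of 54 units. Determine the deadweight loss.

Competitive equilibrium: 169.36 − 0.38Q = 80 + 0.31Q → Q* = 129.5072, P* = 120.1472.
At Q = 54: demand price = 169.36 − 0.38·54 = 148.84; supply price = 80 + 0.31·54 = 96.74.
ΔQ = 129.5072 − 54 = 75.5072; wedge = 148.84 − 96.74 = 52.1.
Welfare loss = ½ × 75.5072 × 52.1 = 1966.96.

1966.96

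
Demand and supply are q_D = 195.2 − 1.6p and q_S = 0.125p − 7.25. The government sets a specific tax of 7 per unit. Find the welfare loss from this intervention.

2.84

In inverse form: demand p = 122 − 0.625q, supply p = 58 + 8q.
Competitive equilibrium: 122 − 0.625q = 58 + 8q → q* = 7.4203, p* = 117.3623.
With the tax, the buyer price exceeds the seller price by 7: (122 − 0.625q) − (58 + 8q) = 7 → q' = 6.6087.
Δq = 7.4203 − 6.6087 = 0.8116; the wedge equals the tax, 7.
DWL = ½ × 0.8116 × 7 = 2.84.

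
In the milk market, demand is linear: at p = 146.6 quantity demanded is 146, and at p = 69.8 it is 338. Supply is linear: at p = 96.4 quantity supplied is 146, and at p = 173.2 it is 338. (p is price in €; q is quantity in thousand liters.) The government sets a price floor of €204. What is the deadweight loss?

€17015.625 thousand

Demand slope = (69.8 − 146.6)/(338 − 146) = −0.4, so p = 205 − 0.4q.
Supply slope = (173.2 − 96.4)/(338 − 146) = 0.4, so p = 38 + 0.4q.
Competitive equilibrium: 205 − 0.4q = 38 + 0.4q → q* = 208.75, p* = 121.5.
At the floor p = 204, quantity demanded = (205 − 204)/0.4 = 2.5.
Sellers' marginal cost at q' = 2.5: 38 + 0.4·2.5 = 39.
Δq = 208.75 − 2.5 = 206.25; wedge = 204 − 39 = 165.
The triangle = ½ × 206.25 × 165 = €17015.625 thousand.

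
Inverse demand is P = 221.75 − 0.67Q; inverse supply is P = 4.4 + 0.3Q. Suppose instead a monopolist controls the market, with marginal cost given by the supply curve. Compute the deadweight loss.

4064.24

Competitive equilibrium: 221.75 − 0.67Q = 4.4 + 0.3Q → Q* = 224.0722, P* = 71.6216.
Marginal revenue: MR = 221.75 − 1.34Q. Set MR = MC: 221.75 − 1.34Q = 4.4 + 0.3Q → Q_m = 132.5305.
Price P_m = 221.75 − 0.67·132.5305 = 132.9546; MC(Q_m) = 4.4 + 0.3·132.5305 = 44.1592.
Competitive Q* = 224.0722, so ΔQ = 91.5417; wedge = 132.9546 − 44.1592 = 88.7954.
DWL = ½ × 91.5417 × 88.7954 = 4064.24.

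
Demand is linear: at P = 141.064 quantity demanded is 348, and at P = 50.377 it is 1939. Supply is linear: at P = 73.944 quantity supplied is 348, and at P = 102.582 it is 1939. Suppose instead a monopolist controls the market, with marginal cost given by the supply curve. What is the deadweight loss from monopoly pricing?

Demand slope = (50.377 − 141.064)/(1939 − 348) = −0.057, so P = 160.9 − 0.057Q.
Supply slope = (102.582 − 73.944)/(1939 − 348) = 0.018, so P = 67.68 + 0.018Q.
Competitive equilibrium: 160.9 − 0.057Q = 67.68 + 0.018Q → Q* = 1242.9333, P* = 90.0528.
Marginal revenue: MR = 160.9 − 0.114Q. Set MR = MC: 160.9 − 0.114Q = 67.68 + 0.018Q → Q_m = 706.2121.
Price P_m = 160.9 − 0.057·706.2121 = 120.6459; MC(Q_m) = 67.68 + 0.018·706.2121 = 80.3918.
Competitive Q* = 1242.9333, so ΔQ = 536.7212; wedge = 120.6459 − 80.3918 = 40.2541.
Welfare loss = ½ × 536.7212 × 40.2541 = 10802.61.

10802.61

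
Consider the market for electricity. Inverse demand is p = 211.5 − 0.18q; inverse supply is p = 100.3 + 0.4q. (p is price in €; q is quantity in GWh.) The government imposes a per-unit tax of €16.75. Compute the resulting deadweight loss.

€241.86

Competitive equilibrium: 211.5 − 0.18q = 100.3 + 0.4q → q* = 191.7241, p* = 176.9897.
With the tax, the buyer price exceeds the seller price by 16.75: (211.5 − 0.18q) − (100.3 + 0.4q) = 16.75 → q' = 162.8448.
Δq = 191.7241 − 162.8448 = 28.8793; the wedge equals the tax, 16.75.
Deadweight loss = ½ × 28.8793 × 16.75 = €241.86.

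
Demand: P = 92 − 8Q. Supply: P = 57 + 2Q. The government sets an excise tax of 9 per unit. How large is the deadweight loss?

Competitive equilibrium: 92 − 8Q = 57 + 2Q → Q* = 3.5, P* = 64.
With the tax, the buyer price exceeds the seller price by 9: (92 − 8Q) − (57 + 2Q) = 9 → Q' = 2.6.
ΔQ = 3.5 − 2.6 = 0.9; the wedge equals the tax, 9.
DWL = ½ × 0.9 × 9 = 4.05.

4.05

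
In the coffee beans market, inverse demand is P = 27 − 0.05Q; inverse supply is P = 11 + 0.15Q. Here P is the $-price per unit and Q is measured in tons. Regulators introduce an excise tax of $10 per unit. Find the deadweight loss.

Competitive equilibrium: 27 − 0.05Q = 11 + 0.15Q → Q* = 80, P* = 23.
With the tax, the buyer price exceeds the seller price by 10: (27 − 0.05Q) − (11 + 0.15Q) = 10 → Q' = 30.
ΔQ = 80 − 30 = 50; the wedge equals the tax, 10.
DWL = ½ × 50 × 10 = $250.

$250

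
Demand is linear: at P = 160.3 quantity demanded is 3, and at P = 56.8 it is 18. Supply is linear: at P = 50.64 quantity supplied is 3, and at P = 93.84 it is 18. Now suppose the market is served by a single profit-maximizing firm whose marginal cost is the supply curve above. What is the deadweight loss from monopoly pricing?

Demand slope = (56.8 − 160.3)/(18 − 3) = −6.9, so P = 181 − 6.9Q.
Supply slope = (93.84 − 50.64)/(18 − 3) = 2.88, so P = 42 + 2.88Q.
Competitive equilibrium: 181 − 6.9Q = 42 + 2.88Q → Q* = 14.2127, P* = 82.9325.
Marginal revenue: MR = 181 − 13.8Q. Set MR = MC: 181 − 13.8Q = 42 + 2.88Q → Q_m = 8.3333.
Price P_m = 181 − 6.9·8.3333 = 123.5002; MC(Q_m) = 42 + 2.88·8.3333 = 65.9999.
Competitive Q* = 14.2127, so ΔQ = 5.8794; wedge = 123.5002 − 65.9999 = 57.5003.
Deadweight loss = ½ × 5.8794 × 57.5003 = 169.03.

169.03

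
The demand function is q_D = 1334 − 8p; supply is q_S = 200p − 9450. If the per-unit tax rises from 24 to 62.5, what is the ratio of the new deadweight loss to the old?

In inverse form: demand p = 166.75 − 0.125q, supply p = 47.25 + 0.005q.
Competitive equilibrium: 166.75 − 0.125q = 47.25 + 0.005q → q* = 919.2308, p* = 51.8462.
For a per-unit tax t: Δq = t/0.13, so DWL = ½·t·(t/0.13) = t²/0.26.
At t = 24: DWL = 2215.385. At t = 62.5: DWL = 15024.038.
Ratio = (62.5/24)² = 6.782.

6.782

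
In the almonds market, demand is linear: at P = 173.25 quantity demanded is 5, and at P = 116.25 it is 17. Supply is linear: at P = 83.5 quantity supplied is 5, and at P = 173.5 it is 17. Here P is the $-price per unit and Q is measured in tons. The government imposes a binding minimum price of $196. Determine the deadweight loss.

Demand slope = (116.25 − 173.25)/(17 − 5) = −4.75, so P = 197 − 4.75Q.
Supply slope = (173.5 − 83.5)/(17 − 5) = 7.5, so P = 46 + 7.5Q.
Competitive equilibrium: 197 − 4.75Q = 46 + 7.5Q → Q* = 12.3265, P* = 138.449.
At the floor P = 196, quantity demanded = (197 − 196)/4.75 = 0.2105.
Sellers' marginal cost at Q' = 0.2105: 46 + 7.5·0.2105 = 47.5788.
ΔQ = 12.3265 − 0.2105 = 12.116; wedge = 196 − 47.5788 = 148.4212.
The triangle = ½ × 12.116 × 148.4212 = $899.14.

$899.14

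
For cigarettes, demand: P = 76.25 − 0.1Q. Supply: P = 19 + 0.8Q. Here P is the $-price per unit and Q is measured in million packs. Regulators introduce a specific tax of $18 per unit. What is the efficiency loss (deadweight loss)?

Competitive equilibrium: 76.25 − 0.1Q = 19 + 0.8Q → Q* = 63.6111, P* = 69.8889.
With the tax, the buyer price exceeds the seller price by 18: (76.25 − 0.1Q) − (19 + 0.8Q) = 18 → Q' = 43.6111.
ΔQ = 63.6111 − 43.6111 = 20; the wedge equals the tax, 18.
Deadweight loss = ½ × 20 × 18 = $180 million.

$180 million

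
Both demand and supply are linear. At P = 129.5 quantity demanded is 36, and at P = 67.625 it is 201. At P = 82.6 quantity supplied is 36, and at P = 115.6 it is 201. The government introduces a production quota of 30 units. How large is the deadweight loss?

2204.45

Demand slope = (67.625 − 129.5)/(201 − 36) = −0.375, so P = 143 − 0.375Q.
Supply slope = (115.6 − 82.6)/(201 − 36) = 0.2, so P = 75.4 + 0.2Q.
Competitive equilibrium: 143 − 0.375Q = 75.4 + 0.2Q → Q* = 117.5652, P* = 98.913.
At Q = 30: demand price = 143 − 0.375·30 = 131.75; supply price = 75.4 + 0.2·30 = 81.4.
ΔQ = 117.5652 − 30 = 87.5652; wedge = 131.75 − 81.4 = 50.35.
DWL = ½ × 87.5652 × 50.35 = 2204.45.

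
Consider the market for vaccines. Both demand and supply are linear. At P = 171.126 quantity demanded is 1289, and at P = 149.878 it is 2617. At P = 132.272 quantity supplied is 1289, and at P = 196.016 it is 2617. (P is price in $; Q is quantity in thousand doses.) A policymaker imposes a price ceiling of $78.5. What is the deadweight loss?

$95478.93 thousand

Demand slope = (149.878 − 171.126)/(2617 − 1289) = −0.016, so P = 191.75 − 0.016Q.
Supply slope = (196.016 − 132.272)/(2617 − 1289) = 0.048, so P = 70.4 + 0.048Q.
Competitive equilibrium: 191.75 − 0.016Q = 70.4 + 0.048Q → Q* = 1896.0938, P* = 161.4125.
At the ceiling P = 78.5, quantity supplied = (78.5 − 70.4)/0.048 = 168.75.
Willingness to pay at Q' = 168.75: 191.75 − 0.016·168.75 = 189.05.
ΔQ = 1896.0938 − 168.75 = 1727.3438; wedge = 189.05 − 78.5 = 110.55.
DWL = ½ × 1727.3438 × 110.55 = $95478.93 thousand.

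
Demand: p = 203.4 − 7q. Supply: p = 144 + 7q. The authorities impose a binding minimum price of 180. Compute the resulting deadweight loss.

5.67

Competitive equilibrium: 203.4 − 7q = 144 + 7q → q* = 4.2429, p* = 173.7.
At the floor p = 180, quantity demanded = (203.4 − 180)/7 = 3.3429.
Sellers' marginal cost at q' = 3.3429: 144 + 7·3.3429 = 167.4003.
Δq = 4.2429 − 3.3429 = 0.9; wedge = 180 − 167.4003 = 12.5997.
DWL = ½ × 0.9 × 12.5997 = 5.67.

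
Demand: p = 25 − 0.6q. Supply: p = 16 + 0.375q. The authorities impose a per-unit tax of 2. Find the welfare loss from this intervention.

Competitive equilibrium: 25 − 0.6q = 16 + 0.375q → q* = 9.2308, p* = 19.4615.
With the tax, the buyer price exceeds the seller price by 2: (25 − 0.6q) − (16 + 0.375q) = 2 → q' = 7.1795.
Δq = 9.2308 − 7.1795 = 2.0513; the wedge equals the tax, 2.
Deadweight loss = ½ × 2.0513 × 2 = 2.05.

2.05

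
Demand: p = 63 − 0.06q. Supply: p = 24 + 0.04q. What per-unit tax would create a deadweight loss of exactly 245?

7

Competitive equilibrium: 63 − 0.06q = 24 + 0.04q → q* = 390, p* = 39.6.
A tax t gives Δq = t/0.1 and wedge t, so DWL = t²/0.2.
t²/0.2 = 245 → t² = 49 → t = 7.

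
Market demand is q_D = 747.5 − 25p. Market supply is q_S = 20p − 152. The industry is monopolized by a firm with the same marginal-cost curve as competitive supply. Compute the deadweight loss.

In inverse form: demand p = 29.9 − 0.04q, supply p = 7.6 + 0.05q.
Competitive equilibrium: 29.9 − 0.04q = 7.6 + 0.05q → q* = 247.7778, p* = 19.9889.
Marginal revenue: MR = 29.9 − 0.08q. Set MR = MC: 29.9 − 0.08q = 7.6 + 0.05q → q_m = 171.5385.
Price p_m = 29.9 − 0.04·171.5385 = 23.0385; MC(q_m) = 7.6 + 0.05·171.5385 = 16.1769.
Competitive q* = 247.7778, so Δq = 76.2393; wedge = 23.0385 − 16.1769 = 6.8616.
Deadweight loss = ½ × 76.2393 × 6.8616 = 261.56.

261.56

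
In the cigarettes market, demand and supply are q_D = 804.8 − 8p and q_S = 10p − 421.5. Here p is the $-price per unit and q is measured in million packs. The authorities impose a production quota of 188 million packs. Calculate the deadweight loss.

$579.61 million

In inverse form: demand p = 100.6 − 0.125q, supply p = 42.15 + 0.1q.
Competitive equilibrium: 100.6 − 0.125q = 42.15 + 0.1q → q* = 259.7778, p* = 68.1278.
At q = 188: demand price = 100.6 − 0.125·188 = 77.1; supply price = 42.15 + 0.1·188 = 60.95.
Δq = 259.7778 − 188 = 71.7778; wedge = 77.1 − 60.95 = 16.15.
The triangle = ½ × 71.7778 × 16.15 = $579.61 million.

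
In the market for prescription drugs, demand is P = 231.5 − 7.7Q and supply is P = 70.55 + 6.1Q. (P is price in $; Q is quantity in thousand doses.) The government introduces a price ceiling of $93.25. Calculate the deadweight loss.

$435.19 thousand

Competitive equilibrium: 231.5 − 7.7Q = 70.55 + 6.1Q → Q* = 11.663, P* = 141.6946.
At the ceiling P = 93.25, quantity supplied = (93.25 − 70.55)/6.1 = 3.7213.
Willingness to pay at Q' = 3.7213: 231.5 − 7.7·3.7213 = 202.846.
ΔQ = 11.663 − 3.7213 = 7.9417; wedge = 202.846 − 93.25 = 109.596.
The triangle = ½ × 7.9417 × 109.596 = $435.19 thousand.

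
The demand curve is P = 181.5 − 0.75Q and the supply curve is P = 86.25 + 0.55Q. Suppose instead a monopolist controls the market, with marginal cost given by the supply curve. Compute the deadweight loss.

Competitive equilibrium: 181.5 − 0.75Q = 86.25 + 0.55Q → Q* = 73.2692, P* = 126.5481.
Marginal revenue: MR = 181.5 − 1.5Q. Set MR = MC: 181.5 − 1.5Q = 86.25 + 0.55Q → Q_m = 46.4634.
Price P_m = 181.5 − 0.75·46.4634 = 146.6525; MC(Q_m) = 86.25 + 0.55·46.4634 = 111.8049.
Competitive Q* = 73.2692, so ΔQ = 26.8058; wedge = 146.6525 − 111.8049 = 34.8476.
Welfare loss = ½ × 26.8058 × 34.8476 = 467.06.

467.06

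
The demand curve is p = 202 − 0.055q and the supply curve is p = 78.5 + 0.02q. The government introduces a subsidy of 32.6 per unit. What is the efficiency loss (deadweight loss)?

7085.07

Competitive equilibrium: 202 − 0.055q = 78.5 + 0.02q → q* = 1646.6667, p* = 111.4333.
The subsidy lowers effective supply by 32.6: p = 45.9 + 0.02q.
New quantity: 202 − 0.055q = 45.9 + 0.02q → q' = 2081.3333.
Overproduction Δq = 2081.3333 − 1646.6667 = 434.6666; wedge = subsidy = 32.6.
The triangle = ½ × 434.6666 × 32.6 = 7085.07.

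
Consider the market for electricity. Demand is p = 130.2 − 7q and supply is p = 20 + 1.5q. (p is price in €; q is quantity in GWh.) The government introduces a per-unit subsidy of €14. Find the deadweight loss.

€11.53

Competitive equilibrium: 130.2 − 7q = 20 + 1.5q → q* = 12.9647, p* = 39.4471.
The subsidy lowers effective supply by 14: p = 6 + 1.5q.
New quantity: 130.2 − 7q = 6 + 1.5q → q' = 14.6118.
Overproduction Δq = 14.6118 − 12.9647 = 1.6471; wedge = subsidy = 14.
The triangle = ½ × 1.6471 × 14 = €11.53.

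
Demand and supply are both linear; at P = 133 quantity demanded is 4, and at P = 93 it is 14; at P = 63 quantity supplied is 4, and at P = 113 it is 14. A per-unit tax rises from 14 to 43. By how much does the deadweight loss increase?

Demand slope = (93 − 133)/(14 − 4) = −4, so P = 149 − 4Q.
Supply slope = (113 − 63)/(14 − 4) = 5, so P = 43 + 5Q.
Competitive equilibrium: 149 − 4Q = 43 + 5Q → Q* = 11.7778, P* = 101.8889.
For a per-unit tax t: ΔQ = t/9, so DWL = ½·t·(t/9) = t²/18.
At t = 14: DWL = 10.889. At t = 43: DWL = 102.722.
Increase = 102.722 − 10.889 = 91.83.

91.83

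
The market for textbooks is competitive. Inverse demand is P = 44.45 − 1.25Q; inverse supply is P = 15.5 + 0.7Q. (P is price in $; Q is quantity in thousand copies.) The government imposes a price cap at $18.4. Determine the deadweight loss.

Competitive equilibrium: 44.45 − 1.25Q = 15.5 + 0.7Q → Q* = 14.8462, P* = 25.8923.
At the ceiling P = 18.4, quantity supplied = (18.4 − 15.5)/0.7 = 4.1429.
Willingness to pay at Q' = 4.1429: 44.45 − 1.25·4.1429 = 39.2714.
ΔQ = 14.8462 − 4.1429 = 10.7033; wedge = 39.2714 − 18.4 = 20.8714.
DWL = ½ × 10.7033 × 20.8714 = $111.70 thousand.

$111.70 thousand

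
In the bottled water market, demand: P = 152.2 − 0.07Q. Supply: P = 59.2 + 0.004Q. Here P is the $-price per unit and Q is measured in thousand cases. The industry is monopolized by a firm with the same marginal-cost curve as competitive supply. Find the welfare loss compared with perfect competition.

$13809.41 thousand

Competitive equilibrium: 152.2 − 0.07Q = 59.2 + 0.004Q → Q* = 1256.7567568, P* = 64.227027.
Marginal revenue: MR = 152.2 − 0.14Q. Set MR = MC: 152.2 − 0.14Q = 59.2 + 0.004Q → Q_m = 645.8333333.
Price P_m = 152.2 − 0.07·645.8333333 = 106.9916667; MC(Q_m) = 59.2 + 0.004·645.8333333 = 61.7833333.
Competitive Q* = 1256.7567568, so ΔQ = 610.9234235; wedge = 106.9916667 − 61.7833333 = 45.2083334.
Deadweight loss = ½ × 610.9234235 × 45.2083334 = $13809.41 thousand.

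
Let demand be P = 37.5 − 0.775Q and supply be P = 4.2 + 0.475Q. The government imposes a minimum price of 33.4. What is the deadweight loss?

284.88

Competitive equilibrium: 37.5 − 0.775Q = 4.2 + 0.475Q → Q* = 26.64, P* = 16.854.
At the floor P = 33.4, quantity demanded = (37.5 − 33.4)/0.775 = 5.2903.
Sellers' marginal cost at Q' = 5.2903: 4.2 + 0.475·5.2903 = 6.7129.
ΔQ = 26.64 − 5.2903 = 21.3497; wedge = 33.4 − 6.7129 = 26.6871.
DWL = ½ × 21.3497 × 26.6871 = 284.88.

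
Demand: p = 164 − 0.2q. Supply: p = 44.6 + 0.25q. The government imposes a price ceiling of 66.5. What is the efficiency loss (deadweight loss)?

Competitive equilibrium: 164 − 0.2q = 44.6 + 0.25q → q* = 265.33333, p* = 110.93333.
At the ceiling p = 66.5, quantity supplied = (66.5 − 44.6)/0.25 = 87.6.
Willingness to pay at q' = 87.6: 164 − 0.2·87.6 = 146.48.
Δq = 265.33333 − 87.6 = 177.73333; wedge = 146.48 − 66.5 = 79.98.
Deadweight loss = ½ × 177.73333 × 79.98 = 7107.556.

7107.556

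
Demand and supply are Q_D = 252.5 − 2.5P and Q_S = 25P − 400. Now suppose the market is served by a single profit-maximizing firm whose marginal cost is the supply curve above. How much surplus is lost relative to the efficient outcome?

In inverse form: demand P = 101 − 0.4Q, supply P = 16 + 0.04Q.
Competitive equilibrium: 101 − 0.4Q = 16 + 0.04Q → Q* = 193.1818, P* = 23.7273.
Marginal revenue: MR = 101 − 0.8Q. Set MR = MC: 101 − 0.8Q = 16 + 0.04Q → Q_m = 101.1905.
Price P_m = 101 − 0.4·101.1905 = 60.5238; MC(Q_m) = 16 + 0.04·101.1905 = 20.0476.
Competitive Q* = 193.1818, so ΔQ = 91.9913; wedge = 60.5238 − 20.0476 = 40.4762.
The triangle = ½ × 91.9913 × 40.4762 = 1861.73.

1861.73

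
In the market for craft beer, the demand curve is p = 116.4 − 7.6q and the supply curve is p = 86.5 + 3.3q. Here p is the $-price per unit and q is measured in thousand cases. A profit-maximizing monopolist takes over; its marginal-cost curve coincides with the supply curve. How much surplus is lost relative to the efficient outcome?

$6.92 thousand

Competitive equilibrium: 116.4 − 7.6q = 86.5 + 3.3q → q* = 2.7431, p* = 95.5523.
Marginal revenue: MR = 116.4 − 15.2q. Set MR = MC: 116.4 − 15.2q = 86.5 + 3.3q → q_m = 1.6162.
Price p_m = 116.4 − 7.6·1.6162 = 104.1169; MC(q_m) = 86.5 + 3.3·1.6162 = 91.8335.
Competitive q* = 2.7431, so Δq = 1.1269; wedge = 104.1169 − 91.8335 = 12.2834.
DWL = ½ × 1.1269 × 12.2834 = $6.92 thousand.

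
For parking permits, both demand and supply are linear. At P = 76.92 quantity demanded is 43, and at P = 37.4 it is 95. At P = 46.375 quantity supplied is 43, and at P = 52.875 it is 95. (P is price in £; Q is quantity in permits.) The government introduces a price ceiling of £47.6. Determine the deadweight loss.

Demand slope = (37.4 − 76.92)/(95 − 43) = −0.76, so P = 109.6 − 0.76Q.
Supply slope = (52.875 − 46.375)/(95 − 43) = 0.125, so P = 41 + 0.125Q.
Competitive equilibrium: 109.6 − 0.76Q = 41 + 0.125Q → Q* = 77.5141, P* = 50.6893.
At the ceiling P = 47.6, quantity supplied = (47.6 − 41)/0.125 = 52.8.
Willingness to pay at Q' = 52.8: 109.6 − 0.76·52.8 = 69.472.
ΔQ = 77.5141 − 52.8 = 24.7141; wedge = 69.472 − 47.6 = 21.872.
Welfare loss = ½ × 24.7141 × 21.872 = £270.27.

£270.27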